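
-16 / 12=-4 / 3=-1.33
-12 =-12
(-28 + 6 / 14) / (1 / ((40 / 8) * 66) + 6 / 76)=-605055 / 1799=-336.33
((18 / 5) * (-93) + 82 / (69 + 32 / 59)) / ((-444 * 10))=855529 / 11385825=0.08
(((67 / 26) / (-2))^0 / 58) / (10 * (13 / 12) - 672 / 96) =0.00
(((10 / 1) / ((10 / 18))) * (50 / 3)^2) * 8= 40000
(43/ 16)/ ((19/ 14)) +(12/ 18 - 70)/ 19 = -761/ 456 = -1.67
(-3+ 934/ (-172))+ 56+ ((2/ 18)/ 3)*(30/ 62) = 1141819/ 23994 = 47.59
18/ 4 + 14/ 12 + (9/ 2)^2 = 311/ 12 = 25.92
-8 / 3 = -2.67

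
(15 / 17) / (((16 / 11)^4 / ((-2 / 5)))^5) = -2018249984797680027603 / 401401151043919843164160000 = -0.00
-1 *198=-198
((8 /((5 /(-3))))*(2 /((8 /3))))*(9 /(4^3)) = -0.51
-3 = -3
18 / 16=1.12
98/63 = 14/9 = 1.56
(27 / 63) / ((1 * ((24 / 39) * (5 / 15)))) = 2.09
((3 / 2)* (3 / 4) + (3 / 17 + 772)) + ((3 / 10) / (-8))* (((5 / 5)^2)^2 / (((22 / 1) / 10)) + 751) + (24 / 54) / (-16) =25079869 / 33660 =745.09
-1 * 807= -807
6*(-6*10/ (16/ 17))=-765/ 2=-382.50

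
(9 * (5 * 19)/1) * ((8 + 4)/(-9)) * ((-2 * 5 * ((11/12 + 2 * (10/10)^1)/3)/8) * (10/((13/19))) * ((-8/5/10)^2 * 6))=40432/13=3110.15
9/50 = 0.18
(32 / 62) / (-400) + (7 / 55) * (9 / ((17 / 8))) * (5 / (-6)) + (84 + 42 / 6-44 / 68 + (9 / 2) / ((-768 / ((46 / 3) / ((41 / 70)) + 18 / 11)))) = 136505656073 / 1521132800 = 89.74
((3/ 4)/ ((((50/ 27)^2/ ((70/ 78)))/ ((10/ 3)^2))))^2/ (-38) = -321489/ 2568800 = -0.13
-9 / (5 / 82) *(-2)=1476 / 5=295.20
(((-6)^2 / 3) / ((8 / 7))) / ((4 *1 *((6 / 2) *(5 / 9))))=63 / 40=1.58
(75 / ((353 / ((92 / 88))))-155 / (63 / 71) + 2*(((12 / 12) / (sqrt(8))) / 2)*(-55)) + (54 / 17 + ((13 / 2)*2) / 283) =-403063494931 / 2353820238-55*sqrt(2) / 4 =-190.68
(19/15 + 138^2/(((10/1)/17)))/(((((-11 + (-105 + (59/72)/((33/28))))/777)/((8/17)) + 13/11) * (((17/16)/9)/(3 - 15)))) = -1032845303153664/271939225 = -3798074.01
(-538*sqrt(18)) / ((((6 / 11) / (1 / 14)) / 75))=-221925*sqrt(2) / 14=-22417.81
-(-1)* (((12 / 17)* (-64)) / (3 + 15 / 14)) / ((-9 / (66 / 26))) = 39424 / 12597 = 3.13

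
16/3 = 5.33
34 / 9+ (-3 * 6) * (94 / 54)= -248 / 9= -27.56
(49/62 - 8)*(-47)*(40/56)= 105045/434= 242.04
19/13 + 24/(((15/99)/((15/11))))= 2827/13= 217.46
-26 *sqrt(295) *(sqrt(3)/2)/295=-1.31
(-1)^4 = 1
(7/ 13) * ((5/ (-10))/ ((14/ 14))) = -7/ 26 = -0.27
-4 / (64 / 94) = -47 / 8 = -5.88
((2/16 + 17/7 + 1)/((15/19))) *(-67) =-253327/840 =-301.58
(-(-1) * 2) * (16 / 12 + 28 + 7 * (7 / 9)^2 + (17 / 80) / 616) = 133993697 / 1995840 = 67.14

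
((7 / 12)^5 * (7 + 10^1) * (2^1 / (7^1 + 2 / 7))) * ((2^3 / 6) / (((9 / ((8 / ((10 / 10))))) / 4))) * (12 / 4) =4.48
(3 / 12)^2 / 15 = 1 / 240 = 0.00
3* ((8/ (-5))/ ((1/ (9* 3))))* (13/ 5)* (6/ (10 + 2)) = -4212/ 25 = -168.48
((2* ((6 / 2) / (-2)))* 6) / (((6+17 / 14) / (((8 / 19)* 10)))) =-20160 / 1919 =-10.51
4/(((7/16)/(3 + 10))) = 832/7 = 118.86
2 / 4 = 1 / 2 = 0.50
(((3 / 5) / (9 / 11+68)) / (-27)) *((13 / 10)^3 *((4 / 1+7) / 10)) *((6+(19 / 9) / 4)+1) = -72041827 / 12263400000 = -0.01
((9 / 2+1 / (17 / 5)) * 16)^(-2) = 289 / 1700416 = 0.00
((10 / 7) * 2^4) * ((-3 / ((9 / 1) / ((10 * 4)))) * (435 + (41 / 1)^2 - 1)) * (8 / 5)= -7219200 / 7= -1031314.29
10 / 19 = 0.53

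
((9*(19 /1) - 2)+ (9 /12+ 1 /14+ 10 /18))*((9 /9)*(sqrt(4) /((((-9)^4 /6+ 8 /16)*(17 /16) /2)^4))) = 1406894080 /471070101026876463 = 0.00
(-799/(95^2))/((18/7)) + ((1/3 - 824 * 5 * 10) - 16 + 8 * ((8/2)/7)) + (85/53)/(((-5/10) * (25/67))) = -2484269598893/60268950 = -41219.73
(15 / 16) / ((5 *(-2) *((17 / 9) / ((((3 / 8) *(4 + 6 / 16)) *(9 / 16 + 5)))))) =-252315 / 557056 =-0.45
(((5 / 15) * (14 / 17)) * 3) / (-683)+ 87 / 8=1010045 / 92888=10.87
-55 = -55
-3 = -3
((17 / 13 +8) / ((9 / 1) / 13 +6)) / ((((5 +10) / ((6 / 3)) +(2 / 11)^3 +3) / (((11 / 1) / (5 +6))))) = 322102 / 2433129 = 0.13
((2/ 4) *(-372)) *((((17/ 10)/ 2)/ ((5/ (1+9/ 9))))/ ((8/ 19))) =-150.20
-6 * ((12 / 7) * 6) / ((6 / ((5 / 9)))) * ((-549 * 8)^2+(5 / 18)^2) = -62498511610 / 567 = -110226651.87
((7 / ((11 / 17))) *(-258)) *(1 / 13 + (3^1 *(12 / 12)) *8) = -9609726 / 143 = -67200.88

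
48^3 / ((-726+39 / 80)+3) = -153.07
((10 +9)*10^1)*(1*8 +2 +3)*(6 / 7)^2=88920 / 49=1814.69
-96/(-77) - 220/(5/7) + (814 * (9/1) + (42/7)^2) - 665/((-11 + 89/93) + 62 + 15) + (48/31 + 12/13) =104757233851/14863849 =7047.79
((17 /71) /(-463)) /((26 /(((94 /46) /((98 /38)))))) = -15181 /963244646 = -0.00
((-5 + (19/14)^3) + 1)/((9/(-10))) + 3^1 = 57629/12348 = 4.67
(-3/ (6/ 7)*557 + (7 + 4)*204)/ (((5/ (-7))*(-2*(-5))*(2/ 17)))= -70091/ 200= -350.46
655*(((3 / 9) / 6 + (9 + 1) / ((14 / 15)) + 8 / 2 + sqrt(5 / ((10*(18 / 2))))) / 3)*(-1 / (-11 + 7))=819.05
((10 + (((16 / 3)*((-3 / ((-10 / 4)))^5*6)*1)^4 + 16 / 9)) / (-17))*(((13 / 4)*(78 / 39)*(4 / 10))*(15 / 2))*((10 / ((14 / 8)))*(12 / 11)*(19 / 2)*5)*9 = -613616469128699933623751856 / 4993438720703125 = -122884549796.24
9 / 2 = 4.50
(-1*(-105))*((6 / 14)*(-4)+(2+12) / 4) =375 / 2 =187.50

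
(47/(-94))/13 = -1/26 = -0.04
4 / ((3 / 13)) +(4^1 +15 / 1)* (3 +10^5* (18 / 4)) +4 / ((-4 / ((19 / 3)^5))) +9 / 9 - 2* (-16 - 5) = 8539927.63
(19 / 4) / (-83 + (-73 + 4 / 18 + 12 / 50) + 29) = -4275 / 113884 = -0.04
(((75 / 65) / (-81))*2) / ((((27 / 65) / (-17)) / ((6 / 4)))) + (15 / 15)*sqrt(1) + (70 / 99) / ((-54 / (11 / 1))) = 2.60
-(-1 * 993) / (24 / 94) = 15557 / 4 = 3889.25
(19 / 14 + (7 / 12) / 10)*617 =733613 / 840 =873.35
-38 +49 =11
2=2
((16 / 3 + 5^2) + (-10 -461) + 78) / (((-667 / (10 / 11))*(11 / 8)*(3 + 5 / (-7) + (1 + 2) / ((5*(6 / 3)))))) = 6092800 / 43823901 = 0.14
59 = 59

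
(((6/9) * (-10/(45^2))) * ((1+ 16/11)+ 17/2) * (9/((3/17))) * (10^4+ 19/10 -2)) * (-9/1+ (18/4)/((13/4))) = 45521767/325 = 140066.98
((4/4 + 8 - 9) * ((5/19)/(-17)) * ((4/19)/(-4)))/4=0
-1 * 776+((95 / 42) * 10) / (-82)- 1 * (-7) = -1324693 / 1722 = -769.28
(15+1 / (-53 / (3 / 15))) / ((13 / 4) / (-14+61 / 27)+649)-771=-770.98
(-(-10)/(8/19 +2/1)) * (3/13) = 285/299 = 0.95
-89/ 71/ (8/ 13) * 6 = -3471/ 284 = -12.22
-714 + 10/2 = -709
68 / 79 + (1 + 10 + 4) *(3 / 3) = 1253 / 79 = 15.86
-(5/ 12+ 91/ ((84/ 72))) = -941/ 12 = -78.42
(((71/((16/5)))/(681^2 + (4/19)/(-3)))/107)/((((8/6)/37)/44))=24706935/45255646576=0.00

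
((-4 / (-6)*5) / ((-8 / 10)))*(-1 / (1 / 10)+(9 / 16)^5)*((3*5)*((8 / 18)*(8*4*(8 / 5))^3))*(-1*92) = -30696237184 / 9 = -3410693020.44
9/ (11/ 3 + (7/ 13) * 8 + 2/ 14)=2457/ 2216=1.11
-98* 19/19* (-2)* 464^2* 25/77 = 150707200/11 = 13700654.55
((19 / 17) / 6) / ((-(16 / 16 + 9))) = -19 / 1020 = -0.02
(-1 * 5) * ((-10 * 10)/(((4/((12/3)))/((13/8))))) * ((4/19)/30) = 325/57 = 5.70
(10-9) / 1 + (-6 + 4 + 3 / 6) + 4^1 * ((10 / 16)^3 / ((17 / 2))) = -419 / 1088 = -0.39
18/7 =2.57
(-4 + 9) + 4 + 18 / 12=21 / 2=10.50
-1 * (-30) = 30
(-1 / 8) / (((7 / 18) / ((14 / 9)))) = -1 / 2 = -0.50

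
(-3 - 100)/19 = -5.42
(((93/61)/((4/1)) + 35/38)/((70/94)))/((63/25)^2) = 35467375/128801988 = 0.28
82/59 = 1.39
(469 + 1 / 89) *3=125226 / 89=1407.03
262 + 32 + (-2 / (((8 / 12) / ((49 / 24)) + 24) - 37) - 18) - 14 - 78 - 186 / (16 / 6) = 284189 / 2484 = 114.41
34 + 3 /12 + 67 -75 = 26.25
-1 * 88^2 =-7744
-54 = -54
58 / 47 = 1.23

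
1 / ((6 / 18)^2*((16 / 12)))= 27 / 4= 6.75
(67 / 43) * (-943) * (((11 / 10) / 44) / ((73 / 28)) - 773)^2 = -20117797327647109 / 22914700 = -877942863.21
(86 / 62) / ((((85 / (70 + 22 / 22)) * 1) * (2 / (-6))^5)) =-741879 / 2635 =-281.55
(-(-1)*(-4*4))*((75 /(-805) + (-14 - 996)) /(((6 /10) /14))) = 26020000 /69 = 377101.45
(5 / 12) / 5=1 / 12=0.08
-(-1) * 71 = 71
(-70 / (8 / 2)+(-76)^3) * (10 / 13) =-4389935 / 13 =-337687.31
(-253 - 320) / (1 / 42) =-24066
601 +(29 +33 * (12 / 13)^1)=8586 / 13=660.46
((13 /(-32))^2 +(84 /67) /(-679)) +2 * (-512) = -6813609381 /6654976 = -1023.84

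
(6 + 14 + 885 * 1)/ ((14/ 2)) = 905/ 7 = 129.29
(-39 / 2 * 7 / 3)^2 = 8281 / 4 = 2070.25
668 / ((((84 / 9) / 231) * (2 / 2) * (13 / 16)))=20348.31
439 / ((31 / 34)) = 14926 / 31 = 481.48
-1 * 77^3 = -456533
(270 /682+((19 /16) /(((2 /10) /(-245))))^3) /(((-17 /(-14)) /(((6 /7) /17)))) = -12898663190419245 /100914176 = -127818149.06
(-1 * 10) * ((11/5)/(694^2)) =-11/240818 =-0.00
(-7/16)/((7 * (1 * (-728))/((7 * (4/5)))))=1/2080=0.00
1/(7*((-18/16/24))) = -3.05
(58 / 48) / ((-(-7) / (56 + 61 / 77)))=126817 / 12936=9.80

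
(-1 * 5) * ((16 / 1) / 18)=-40 / 9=-4.44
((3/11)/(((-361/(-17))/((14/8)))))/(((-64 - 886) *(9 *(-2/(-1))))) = -119/90538800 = -0.00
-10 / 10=-1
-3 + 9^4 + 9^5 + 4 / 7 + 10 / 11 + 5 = 5052238 / 77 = 65613.48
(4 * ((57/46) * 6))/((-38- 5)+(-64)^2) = 228/31073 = 0.01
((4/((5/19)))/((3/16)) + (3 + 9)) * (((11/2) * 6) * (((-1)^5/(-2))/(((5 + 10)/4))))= 30712/75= 409.49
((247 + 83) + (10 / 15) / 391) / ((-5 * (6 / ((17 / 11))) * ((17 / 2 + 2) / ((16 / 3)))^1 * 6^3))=-0.04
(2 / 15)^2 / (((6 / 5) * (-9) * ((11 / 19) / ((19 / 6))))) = -361 / 40095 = -0.01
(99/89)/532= 99/47348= 0.00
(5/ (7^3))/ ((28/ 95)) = 475/ 9604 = 0.05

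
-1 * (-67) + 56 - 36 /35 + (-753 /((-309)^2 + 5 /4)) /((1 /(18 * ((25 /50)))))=1629506121 /13367515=121.90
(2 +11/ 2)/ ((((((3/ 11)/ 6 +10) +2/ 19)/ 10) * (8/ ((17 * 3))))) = 47.10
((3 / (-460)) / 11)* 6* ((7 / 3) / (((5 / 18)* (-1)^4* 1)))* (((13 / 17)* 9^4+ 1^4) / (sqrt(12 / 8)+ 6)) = -12898872 / 494615+ 1074906* sqrt(6) / 494615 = -20.76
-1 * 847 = -847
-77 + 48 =-29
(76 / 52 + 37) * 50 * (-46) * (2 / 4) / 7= -6318.68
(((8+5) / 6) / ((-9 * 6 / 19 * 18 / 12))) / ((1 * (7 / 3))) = -0.22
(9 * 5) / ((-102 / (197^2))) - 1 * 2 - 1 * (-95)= -578973 / 34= -17028.62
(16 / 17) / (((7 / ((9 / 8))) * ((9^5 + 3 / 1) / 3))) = 9 / 1171198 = 0.00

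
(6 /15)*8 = 16 /5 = 3.20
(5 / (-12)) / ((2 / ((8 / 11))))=-5 / 33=-0.15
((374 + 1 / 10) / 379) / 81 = 1247 / 102330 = 0.01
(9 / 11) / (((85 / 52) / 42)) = 21.02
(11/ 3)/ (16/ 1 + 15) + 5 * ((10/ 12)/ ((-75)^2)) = 4981/ 41850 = 0.12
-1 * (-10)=10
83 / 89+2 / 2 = 172 / 89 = 1.93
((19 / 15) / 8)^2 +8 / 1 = 115561 / 14400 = 8.03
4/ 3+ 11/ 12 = 9/ 4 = 2.25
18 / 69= 6 / 23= 0.26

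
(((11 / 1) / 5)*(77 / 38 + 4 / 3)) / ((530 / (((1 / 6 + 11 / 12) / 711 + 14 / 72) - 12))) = -53037457 / 322189650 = -0.16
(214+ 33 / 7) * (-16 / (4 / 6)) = -5249.14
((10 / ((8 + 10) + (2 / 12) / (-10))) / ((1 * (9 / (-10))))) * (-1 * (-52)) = -8000 / 249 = -32.13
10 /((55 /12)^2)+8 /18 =5012 /5445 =0.92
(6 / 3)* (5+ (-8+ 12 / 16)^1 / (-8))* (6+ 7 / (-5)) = 4347 / 80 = 54.34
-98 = -98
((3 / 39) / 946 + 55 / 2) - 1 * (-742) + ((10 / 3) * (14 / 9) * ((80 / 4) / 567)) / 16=10348285397 / 13447863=769.51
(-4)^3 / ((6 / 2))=-64 / 3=-21.33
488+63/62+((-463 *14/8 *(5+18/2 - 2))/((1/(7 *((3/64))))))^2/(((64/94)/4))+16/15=911157661072463/15237120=59798548.61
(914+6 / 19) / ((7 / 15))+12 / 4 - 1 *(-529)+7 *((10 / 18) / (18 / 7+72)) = 1556649113 / 624834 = 2491.30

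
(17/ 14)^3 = 4913/ 2744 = 1.79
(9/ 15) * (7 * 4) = 84/ 5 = 16.80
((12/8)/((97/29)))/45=29/2910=0.01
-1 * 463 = -463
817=817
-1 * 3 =-3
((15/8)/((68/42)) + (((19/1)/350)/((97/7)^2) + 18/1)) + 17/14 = 9124269141/447868400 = 20.37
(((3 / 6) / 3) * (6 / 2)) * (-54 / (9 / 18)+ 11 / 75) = -8089 / 150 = -53.93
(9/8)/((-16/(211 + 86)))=-2673/128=-20.88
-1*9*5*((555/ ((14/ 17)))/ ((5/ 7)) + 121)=-95805/ 2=-47902.50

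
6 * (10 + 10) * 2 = 240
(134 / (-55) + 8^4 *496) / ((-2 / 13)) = -726301849 / 55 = -13205488.16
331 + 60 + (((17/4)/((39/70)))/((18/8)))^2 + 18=51805309/123201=420.49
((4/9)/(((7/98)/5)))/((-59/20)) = -5600/531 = -10.55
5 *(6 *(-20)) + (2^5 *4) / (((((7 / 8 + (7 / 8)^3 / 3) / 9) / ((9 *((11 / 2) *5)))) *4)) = 108473880 / 1687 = 64299.87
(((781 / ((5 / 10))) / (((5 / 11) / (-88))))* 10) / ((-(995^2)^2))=3024032 / 980149500625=0.00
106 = 106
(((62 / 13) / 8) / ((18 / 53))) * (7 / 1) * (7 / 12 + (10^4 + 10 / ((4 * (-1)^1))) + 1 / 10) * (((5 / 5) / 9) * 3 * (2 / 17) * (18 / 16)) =6899346391 / 1272960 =5419.92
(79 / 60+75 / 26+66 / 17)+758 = 10158269 / 13260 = 766.08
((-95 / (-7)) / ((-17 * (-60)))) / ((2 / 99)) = 627 / 952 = 0.66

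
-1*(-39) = 39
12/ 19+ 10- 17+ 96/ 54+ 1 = -614/ 171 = -3.59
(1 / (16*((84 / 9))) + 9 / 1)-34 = -11197 / 448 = -24.99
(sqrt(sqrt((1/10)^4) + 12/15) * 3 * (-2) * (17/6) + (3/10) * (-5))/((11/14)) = -1176/55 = -21.38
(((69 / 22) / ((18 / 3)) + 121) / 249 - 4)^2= 1480479529 / 120033936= 12.33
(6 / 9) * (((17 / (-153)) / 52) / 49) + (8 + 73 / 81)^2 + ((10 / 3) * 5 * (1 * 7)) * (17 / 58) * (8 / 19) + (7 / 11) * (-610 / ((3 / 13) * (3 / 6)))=-165696307497709 / 50662165554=-3270.61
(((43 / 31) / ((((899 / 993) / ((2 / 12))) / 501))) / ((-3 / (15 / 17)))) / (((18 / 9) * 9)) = -11884555 / 5685276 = -2.09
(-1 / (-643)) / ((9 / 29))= 29 / 5787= 0.01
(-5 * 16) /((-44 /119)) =216.36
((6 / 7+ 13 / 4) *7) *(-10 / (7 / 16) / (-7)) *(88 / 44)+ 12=9788 / 49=199.76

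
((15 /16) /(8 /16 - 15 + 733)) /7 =5 /26824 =0.00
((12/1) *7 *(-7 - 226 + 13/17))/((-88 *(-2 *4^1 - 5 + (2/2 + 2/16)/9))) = -331632/19261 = -17.22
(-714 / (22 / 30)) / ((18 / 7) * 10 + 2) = -37485 / 1067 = -35.13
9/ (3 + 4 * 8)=9/ 35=0.26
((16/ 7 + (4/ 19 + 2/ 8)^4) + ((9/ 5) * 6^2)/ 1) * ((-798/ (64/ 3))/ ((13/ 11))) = -7760304201177/ 3652280320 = -2124.78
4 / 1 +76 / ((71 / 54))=4388 / 71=61.80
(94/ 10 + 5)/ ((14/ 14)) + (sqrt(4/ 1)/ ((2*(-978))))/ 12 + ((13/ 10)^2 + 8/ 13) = 63717353/ 3814200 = 16.71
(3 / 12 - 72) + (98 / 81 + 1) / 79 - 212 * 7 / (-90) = -7068737 / 127980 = -55.23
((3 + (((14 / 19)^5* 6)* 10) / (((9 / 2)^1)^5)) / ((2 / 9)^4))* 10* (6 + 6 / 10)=1612109149321 / 19808792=81383.52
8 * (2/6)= 8/3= 2.67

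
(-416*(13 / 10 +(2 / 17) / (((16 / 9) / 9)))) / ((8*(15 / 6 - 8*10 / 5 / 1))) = 16757 / 2295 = 7.30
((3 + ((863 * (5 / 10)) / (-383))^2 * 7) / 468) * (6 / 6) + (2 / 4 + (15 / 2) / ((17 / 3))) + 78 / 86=553202947649 / 200733921648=2.76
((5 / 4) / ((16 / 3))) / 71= 0.00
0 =0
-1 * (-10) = 10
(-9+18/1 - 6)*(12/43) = 36/43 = 0.84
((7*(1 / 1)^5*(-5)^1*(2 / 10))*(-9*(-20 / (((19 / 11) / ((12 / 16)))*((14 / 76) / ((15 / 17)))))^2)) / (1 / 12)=2646270000 / 2023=1308091.94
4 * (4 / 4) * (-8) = -32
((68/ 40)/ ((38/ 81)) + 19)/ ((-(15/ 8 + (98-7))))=-0.24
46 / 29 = 1.59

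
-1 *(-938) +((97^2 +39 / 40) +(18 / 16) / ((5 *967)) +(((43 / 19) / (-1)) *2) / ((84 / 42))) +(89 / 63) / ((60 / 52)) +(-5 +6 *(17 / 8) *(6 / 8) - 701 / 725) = 416929419972473 / 40280965200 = 10350.53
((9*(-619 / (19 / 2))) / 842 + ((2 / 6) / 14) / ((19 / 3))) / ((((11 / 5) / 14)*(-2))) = 387865 / 175978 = 2.20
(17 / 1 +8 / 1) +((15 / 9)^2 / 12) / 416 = 1123225 / 44928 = 25.00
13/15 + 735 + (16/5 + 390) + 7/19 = 321889/285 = 1129.44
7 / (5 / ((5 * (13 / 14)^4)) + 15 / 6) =399854 / 219637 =1.82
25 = 25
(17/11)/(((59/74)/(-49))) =-61642/649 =-94.98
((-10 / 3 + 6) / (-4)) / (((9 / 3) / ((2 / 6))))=-2 / 27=-0.07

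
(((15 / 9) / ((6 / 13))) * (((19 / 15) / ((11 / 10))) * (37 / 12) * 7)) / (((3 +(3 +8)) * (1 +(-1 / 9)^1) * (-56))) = -45695 / 354816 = -0.13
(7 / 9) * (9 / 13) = 0.54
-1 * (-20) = 20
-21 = -21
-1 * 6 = -6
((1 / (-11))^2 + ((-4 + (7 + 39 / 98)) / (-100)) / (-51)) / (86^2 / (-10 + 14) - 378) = 180031 / 29653300600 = 0.00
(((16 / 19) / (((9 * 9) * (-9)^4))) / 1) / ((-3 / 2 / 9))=-32 / 3365793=-0.00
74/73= 1.01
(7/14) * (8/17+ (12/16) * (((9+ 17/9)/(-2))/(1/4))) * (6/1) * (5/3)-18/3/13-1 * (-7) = -48250/663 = -72.78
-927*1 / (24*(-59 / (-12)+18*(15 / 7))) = -6489 / 7306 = -0.89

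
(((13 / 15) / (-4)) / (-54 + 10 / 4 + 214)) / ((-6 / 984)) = 82 / 375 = 0.22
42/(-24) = -7/4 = -1.75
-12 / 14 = -6 / 7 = -0.86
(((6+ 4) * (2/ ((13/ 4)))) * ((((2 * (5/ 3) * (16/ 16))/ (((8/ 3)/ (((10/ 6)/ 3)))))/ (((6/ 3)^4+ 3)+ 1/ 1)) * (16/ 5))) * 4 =320/ 117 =2.74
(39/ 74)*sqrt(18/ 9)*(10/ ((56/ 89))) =17355*sqrt(2)/ 2072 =11.85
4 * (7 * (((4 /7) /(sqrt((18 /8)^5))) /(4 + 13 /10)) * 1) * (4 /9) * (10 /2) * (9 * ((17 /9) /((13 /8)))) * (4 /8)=6963200 /1506843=4.62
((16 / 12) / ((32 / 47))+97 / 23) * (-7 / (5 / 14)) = -121.04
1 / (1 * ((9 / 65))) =7.22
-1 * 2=-2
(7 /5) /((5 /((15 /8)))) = 21 /40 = 0.52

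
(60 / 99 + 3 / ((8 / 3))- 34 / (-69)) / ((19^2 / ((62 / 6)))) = 139531 / 2191992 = 0.06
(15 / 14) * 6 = 45 / 7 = 6.43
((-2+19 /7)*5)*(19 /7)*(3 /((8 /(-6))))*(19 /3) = -138.14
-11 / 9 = -1.22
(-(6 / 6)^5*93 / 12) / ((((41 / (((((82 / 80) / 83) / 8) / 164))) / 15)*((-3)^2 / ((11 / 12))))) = -341 / 125448192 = -0.00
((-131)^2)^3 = 5053913144281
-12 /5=-2.40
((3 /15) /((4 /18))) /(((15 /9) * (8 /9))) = 243 /400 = 0.61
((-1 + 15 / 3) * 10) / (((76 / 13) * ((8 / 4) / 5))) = 325 / 19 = 17.11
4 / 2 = 2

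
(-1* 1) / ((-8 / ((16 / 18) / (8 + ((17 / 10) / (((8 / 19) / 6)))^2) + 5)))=42842045 / 68526792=0.63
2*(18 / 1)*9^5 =2125764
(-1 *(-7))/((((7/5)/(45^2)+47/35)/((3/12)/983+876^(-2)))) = 10629588375/7981153090688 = 0.00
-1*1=-1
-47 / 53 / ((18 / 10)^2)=-1175 / 4293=-0.27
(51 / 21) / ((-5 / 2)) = -34 / 35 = -0.97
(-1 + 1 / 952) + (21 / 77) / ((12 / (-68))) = -26645 / 10472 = -2.54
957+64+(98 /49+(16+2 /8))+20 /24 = 12481 /12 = 1040.08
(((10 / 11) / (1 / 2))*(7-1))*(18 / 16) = 135 / 11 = 12.27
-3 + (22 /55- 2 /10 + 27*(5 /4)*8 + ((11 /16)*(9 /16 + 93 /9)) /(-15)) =3072391 /11520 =266.70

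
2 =2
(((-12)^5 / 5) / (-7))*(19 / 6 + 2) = 1285632 / 35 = 36732.34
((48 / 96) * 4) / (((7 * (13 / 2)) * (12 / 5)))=5 / 273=0.02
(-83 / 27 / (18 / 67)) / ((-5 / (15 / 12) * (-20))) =-5561 / 38880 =-0.14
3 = 3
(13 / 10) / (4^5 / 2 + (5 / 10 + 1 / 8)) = 52 / 20505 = 0.00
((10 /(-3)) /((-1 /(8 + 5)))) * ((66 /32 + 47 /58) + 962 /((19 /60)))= 1742481455 /13224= 131766.60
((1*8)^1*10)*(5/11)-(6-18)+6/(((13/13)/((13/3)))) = 818/11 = 74.36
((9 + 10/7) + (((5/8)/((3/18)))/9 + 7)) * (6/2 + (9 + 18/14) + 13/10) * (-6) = -1530479/980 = -1561.71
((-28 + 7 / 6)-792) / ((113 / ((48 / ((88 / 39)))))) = -191607 / 1243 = -154.15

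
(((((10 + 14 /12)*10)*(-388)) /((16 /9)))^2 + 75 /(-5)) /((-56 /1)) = -1357617855 /128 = -10606389.49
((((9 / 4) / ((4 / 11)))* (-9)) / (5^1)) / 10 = -891 / 800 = -1.11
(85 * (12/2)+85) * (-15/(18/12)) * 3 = -17850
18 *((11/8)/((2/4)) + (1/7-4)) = -279/14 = -19.93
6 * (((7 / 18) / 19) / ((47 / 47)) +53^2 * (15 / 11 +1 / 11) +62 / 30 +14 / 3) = 24555.43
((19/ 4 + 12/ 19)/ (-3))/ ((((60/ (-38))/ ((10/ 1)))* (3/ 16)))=1636/ 27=60.59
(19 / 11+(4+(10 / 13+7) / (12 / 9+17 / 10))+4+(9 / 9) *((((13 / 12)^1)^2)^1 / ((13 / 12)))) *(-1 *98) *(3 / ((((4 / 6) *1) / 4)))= -43850121 / 1859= -23588.02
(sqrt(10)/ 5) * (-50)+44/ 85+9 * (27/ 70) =4747/ 1190- 10 * sqrt(10) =-27.63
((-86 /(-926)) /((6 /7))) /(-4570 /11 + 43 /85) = -281435 /1077800106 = -0.00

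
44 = 44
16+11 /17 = 283 /17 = 16.65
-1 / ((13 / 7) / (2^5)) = -224 / 13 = -17.23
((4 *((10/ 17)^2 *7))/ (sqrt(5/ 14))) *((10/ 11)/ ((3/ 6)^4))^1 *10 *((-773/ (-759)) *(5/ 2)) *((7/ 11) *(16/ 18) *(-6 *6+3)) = -96965120000 *sqrt(70)/ 7238583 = -112075.58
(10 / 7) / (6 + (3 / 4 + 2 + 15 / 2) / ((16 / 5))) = 640 / 4123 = 0.16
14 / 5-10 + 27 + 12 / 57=1901 / 95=20.01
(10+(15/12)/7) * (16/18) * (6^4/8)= 10260/7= 1465.71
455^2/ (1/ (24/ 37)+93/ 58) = 144089400/ 2189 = 65824.30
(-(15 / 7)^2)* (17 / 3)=-1275 / 49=-26.02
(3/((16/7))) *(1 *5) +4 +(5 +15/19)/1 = 4971/304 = 16.35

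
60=60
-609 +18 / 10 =-3036 / 5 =-607.20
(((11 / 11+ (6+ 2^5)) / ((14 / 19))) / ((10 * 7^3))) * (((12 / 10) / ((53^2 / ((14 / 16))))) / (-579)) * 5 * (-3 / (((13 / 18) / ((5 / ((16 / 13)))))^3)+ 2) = 201812091 / 7616634511360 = 0.00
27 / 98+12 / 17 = 1635 / 1666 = 0.98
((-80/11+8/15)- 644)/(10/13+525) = -1395836/1127775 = -1.24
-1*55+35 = -20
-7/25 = -0.28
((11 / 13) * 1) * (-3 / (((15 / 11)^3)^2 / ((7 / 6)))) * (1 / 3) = -136410197 / 888468750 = -0.15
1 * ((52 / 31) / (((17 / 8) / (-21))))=-8736 / 527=-16.58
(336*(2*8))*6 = 32256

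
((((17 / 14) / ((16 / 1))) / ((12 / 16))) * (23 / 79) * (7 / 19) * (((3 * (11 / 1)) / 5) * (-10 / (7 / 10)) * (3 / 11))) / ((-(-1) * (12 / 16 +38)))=-2346 / 325717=-0.01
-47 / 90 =-0.52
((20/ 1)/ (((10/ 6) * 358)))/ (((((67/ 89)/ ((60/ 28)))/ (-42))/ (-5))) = 240300/ 11993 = 20.04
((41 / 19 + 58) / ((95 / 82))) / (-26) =-46863 / 23465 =-2.00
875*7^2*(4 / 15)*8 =91466.67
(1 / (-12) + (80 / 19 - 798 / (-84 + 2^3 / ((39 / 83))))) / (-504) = -2388427 / 75037536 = -0.03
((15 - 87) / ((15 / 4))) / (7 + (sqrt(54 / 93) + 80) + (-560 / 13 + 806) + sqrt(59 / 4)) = -0.02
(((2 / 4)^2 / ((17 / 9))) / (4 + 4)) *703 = 6327 / 544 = 11.63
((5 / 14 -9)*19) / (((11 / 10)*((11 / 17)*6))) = -1615 / 42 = -38.45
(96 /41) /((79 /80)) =7680 /3239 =2.37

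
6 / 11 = 0.55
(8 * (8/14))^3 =32768/343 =95.53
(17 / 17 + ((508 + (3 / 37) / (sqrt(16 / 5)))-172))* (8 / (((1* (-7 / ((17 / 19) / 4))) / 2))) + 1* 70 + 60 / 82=-553856 / 5453-51* sqrt(5) / 4921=-101.59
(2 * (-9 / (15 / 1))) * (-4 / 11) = 24 / 55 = 0.44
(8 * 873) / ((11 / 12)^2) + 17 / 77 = 7040059 / 847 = 8311.76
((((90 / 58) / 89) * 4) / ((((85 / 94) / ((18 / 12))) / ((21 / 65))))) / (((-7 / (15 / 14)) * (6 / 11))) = -41877 / 3992807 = -0.01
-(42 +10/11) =-472/11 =-42.91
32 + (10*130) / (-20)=-33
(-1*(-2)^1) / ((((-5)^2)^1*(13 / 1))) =2 / 325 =0.01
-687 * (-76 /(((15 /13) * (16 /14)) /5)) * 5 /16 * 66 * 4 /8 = 2041570.78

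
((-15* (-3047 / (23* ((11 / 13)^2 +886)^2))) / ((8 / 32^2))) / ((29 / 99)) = 3308356351872 / 2995699904735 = 1.10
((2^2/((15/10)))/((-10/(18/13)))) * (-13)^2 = -62.40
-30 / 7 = -4.29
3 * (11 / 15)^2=121 / 75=1.61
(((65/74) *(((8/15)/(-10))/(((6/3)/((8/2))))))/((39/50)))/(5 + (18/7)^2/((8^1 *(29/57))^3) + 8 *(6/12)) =-1223742464/92687946273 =-0.01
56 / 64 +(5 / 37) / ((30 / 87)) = 375 / 296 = 1.27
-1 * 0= 0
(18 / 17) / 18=1 / 17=0.06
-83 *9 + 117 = -630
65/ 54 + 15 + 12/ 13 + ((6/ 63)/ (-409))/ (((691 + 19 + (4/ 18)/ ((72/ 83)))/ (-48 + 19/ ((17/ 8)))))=134661506359907/ 7862622206166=17.13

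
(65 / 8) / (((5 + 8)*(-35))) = -1 / 56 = -0.02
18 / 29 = 0.62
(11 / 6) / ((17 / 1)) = 11 / 102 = 0.11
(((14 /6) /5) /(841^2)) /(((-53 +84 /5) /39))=-91 /128017861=-0.00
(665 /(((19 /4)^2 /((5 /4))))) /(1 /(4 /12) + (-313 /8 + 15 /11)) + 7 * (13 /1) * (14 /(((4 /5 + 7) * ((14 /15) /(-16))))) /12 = -5838500 /24909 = -234.39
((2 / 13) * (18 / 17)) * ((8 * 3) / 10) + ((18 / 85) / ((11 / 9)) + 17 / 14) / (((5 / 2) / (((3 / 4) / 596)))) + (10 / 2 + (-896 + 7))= -896167253563 / 1014213200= -883.61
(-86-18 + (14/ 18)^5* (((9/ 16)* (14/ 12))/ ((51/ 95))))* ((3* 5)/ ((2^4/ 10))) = -83239489225/ 85660416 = -971.74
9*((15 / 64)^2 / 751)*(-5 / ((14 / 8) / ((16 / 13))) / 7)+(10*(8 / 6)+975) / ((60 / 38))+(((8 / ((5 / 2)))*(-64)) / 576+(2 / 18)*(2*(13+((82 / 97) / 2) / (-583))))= 5440755665806393 / 8657044235840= 628.48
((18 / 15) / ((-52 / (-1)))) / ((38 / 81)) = 243 / 4940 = 0.05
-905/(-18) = 905/18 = 50.28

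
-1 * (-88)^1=88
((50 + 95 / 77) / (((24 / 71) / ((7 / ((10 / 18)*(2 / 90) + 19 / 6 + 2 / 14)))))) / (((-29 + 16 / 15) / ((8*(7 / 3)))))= -3705656850 / 17362103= -213.43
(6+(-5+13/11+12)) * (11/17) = 156/17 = 9.18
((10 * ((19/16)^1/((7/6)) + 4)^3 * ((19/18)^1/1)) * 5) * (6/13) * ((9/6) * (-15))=-158089792125/2283008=-69246.27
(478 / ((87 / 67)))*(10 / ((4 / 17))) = 1361105 / 87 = 15644.89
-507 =-507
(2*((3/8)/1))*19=14.25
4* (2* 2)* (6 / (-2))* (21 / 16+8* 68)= -26175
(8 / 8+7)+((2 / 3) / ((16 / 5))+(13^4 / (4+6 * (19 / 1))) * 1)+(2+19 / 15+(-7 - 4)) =572341 / 2360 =242.52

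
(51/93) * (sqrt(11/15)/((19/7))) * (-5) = -119 * sqrt(165)/1767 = -0.87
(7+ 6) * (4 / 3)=17.33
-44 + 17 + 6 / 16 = -213 / 8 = -26.62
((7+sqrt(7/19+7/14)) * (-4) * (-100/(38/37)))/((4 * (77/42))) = 5550 * sqrt(1254)/3971+77700/209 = 421.26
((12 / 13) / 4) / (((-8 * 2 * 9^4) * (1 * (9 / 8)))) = -1 / 511758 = -0.00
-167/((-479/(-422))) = -70474/479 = -147.13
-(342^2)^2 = -13680577296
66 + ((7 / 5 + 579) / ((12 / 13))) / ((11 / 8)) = 86342 / 165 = 523.28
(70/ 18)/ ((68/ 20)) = 175/ 153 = 1.14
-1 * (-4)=4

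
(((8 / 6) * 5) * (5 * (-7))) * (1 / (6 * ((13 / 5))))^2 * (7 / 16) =-30625 / 73008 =-0.42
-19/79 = -0.24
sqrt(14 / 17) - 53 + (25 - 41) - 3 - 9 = -81 + sqrt(238) / 17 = -80.09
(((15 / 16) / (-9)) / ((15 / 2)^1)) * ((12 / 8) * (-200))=25 / 6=4.17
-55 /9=-6.11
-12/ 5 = -2.40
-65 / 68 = -0.96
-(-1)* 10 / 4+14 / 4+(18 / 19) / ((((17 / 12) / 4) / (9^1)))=9714 / 323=30.07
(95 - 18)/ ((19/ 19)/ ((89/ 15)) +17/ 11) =75383/ 1678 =44.92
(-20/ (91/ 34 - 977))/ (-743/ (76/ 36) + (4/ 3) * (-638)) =-38760/ 2270822723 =-0.00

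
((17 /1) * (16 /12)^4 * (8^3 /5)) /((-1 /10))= -4456448 /81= -55017.88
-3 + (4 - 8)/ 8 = -7/ 2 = -3.50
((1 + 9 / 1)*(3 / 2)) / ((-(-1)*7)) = 15 / 7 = 2.14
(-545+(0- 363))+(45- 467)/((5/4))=-6228/5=-1245.60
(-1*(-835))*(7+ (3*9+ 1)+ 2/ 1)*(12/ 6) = 61790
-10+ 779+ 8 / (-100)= 19223 / 25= 768.92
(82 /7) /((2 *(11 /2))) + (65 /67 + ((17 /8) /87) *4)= 1914529 /897666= 2.13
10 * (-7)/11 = -70/11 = -6.36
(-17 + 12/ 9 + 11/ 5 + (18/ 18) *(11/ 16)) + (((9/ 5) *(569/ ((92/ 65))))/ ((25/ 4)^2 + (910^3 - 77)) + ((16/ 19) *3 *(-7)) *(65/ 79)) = -11519846701442909/ 421517453339280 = -27.33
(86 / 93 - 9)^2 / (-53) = -564001 / 458397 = -1.23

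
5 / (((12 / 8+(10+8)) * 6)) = 5 / 117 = 0.04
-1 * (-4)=4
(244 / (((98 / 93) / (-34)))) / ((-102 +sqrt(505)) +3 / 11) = 11669361 * sqrt(505) / 14590436 +1187092269 / 14590436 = 99.33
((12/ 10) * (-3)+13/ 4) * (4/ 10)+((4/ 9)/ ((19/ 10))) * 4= 6803/ 8550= 0.80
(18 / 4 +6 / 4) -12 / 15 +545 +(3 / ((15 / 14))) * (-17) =2513 / 5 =502.60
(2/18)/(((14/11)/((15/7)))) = 55/294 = 0.19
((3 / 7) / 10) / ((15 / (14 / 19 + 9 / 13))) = 0.00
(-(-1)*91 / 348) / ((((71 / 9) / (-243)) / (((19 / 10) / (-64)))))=1260441 / 5271040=0.24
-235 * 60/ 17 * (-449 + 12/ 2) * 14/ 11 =87448200/ 187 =467637.43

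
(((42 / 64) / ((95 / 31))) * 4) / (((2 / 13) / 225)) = 380835 / 304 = 1252.75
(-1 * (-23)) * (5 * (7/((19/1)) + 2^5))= 70725/19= 3722.37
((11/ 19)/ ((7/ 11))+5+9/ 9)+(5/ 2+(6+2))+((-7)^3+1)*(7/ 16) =-140677/ 1064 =-132.22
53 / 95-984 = -93427 / 95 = -983.44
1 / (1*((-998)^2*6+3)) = 0.00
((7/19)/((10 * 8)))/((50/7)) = 49/76000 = 0.00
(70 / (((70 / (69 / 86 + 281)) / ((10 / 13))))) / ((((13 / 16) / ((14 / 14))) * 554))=969400 / 2012959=0.48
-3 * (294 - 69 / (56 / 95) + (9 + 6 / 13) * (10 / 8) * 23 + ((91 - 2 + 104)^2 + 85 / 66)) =-905686867 / 8008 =-113097.76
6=6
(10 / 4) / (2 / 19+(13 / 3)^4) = 0.01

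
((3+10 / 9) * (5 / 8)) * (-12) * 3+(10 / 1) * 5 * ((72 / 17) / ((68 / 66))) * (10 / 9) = 78535 / 578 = 135.87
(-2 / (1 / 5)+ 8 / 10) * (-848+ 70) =35788 / 5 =7157.60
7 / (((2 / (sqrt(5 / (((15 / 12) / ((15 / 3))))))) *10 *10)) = 7 *sqrt(5) / 100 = 0.16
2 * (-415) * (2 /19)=-1660 /19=-87.37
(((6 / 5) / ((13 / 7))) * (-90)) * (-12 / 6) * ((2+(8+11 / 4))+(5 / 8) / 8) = 155169 / 104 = 1492.01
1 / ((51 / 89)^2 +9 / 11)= 87131 / 99900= 0.87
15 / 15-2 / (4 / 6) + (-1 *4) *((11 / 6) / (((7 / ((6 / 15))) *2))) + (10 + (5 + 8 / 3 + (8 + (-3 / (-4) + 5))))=4089 / 140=29.21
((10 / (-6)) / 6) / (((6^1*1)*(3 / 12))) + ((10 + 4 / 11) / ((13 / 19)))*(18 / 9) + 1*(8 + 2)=40.11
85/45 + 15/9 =32/9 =3.56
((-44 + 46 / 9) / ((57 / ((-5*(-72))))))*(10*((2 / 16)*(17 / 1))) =-297500 / 57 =-5219.30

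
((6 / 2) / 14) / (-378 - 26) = -3 / 5656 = -0.00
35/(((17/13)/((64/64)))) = 455/17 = 26.76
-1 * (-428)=428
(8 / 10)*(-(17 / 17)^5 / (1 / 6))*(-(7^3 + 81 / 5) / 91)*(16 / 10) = 30.31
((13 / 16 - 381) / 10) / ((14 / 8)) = -869 / 40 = -21.72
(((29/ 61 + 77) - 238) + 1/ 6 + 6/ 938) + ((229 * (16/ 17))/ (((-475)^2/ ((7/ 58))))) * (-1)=-3061691853486521/ 19093610838750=-160.35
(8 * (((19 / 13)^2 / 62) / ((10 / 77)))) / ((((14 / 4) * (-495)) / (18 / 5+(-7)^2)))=-379772 / 5893875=-0.06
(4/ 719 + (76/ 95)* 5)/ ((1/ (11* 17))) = 749.04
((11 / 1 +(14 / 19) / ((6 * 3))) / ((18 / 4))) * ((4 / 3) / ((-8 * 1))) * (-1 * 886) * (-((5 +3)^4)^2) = -28064390053888 / 4617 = -6078490373.38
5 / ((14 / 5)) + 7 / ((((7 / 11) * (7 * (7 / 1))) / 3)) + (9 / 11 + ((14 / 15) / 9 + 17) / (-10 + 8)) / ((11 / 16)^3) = -4133625241 / 193700430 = -21.34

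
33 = 33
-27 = -27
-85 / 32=-2.66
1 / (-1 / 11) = -11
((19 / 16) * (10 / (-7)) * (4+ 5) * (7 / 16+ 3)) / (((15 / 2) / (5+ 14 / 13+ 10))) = -655215 / 5824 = -112.50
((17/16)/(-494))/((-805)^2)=-17/5121989600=-0.00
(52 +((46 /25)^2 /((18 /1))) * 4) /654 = 148366 /1839375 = 0.08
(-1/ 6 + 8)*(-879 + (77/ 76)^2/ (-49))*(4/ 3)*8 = -238629575/ 3249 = -73447.08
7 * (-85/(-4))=595/4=148.75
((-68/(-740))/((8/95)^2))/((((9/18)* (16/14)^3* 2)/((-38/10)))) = -39994829/1212416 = -32.99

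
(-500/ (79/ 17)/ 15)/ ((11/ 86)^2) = -12573200/ 28677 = -438.44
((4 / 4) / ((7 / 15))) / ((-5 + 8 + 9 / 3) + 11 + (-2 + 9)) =5 / 56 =0.09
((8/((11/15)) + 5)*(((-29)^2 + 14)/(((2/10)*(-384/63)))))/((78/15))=-78553125/36608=-2145.79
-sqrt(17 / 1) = -sqrt(17) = -4.12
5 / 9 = 0.56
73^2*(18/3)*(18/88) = 143883/22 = 6540.14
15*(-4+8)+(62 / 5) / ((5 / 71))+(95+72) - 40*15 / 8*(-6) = 21327 / 25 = 853.08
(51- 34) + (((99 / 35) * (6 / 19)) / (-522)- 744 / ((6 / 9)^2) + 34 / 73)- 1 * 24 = -2365866924 / 1407805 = -1680.54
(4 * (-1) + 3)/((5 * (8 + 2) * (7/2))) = -1/175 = -0.01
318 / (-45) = -106 / 15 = -7.07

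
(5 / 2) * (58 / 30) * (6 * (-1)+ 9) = 29 / 2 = 14.50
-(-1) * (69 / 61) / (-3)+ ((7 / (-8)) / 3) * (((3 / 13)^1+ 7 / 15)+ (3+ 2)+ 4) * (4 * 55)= -8887409 / 14274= -622.63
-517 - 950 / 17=-9739 / 17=-572.88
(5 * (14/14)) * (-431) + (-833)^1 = -2988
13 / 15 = 0.87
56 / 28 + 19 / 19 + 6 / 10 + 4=38 / 5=7.60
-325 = -325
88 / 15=5.87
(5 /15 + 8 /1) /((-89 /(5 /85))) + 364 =1652171 /4539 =363.99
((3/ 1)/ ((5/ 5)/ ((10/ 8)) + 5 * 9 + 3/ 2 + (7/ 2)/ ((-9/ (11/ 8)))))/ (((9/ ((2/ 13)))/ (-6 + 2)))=-1920/ 437723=-0.00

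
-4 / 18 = -2 / 9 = -0.22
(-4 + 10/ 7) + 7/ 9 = -113/ 63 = -1.79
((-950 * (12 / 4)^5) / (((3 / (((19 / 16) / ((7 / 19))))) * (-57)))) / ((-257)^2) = 243675 / 3698744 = 0.07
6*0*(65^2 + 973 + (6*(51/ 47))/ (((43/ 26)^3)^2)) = 0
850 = 850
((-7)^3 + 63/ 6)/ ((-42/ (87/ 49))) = 2755/ 196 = 14.06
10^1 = 10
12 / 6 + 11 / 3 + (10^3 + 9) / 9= 1060 / 9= 117.78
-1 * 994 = -994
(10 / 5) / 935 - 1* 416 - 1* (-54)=-338468 / 935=-362.00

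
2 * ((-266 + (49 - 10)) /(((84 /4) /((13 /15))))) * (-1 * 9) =5902 /35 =168.63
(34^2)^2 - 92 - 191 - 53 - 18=1335982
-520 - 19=-539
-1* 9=-9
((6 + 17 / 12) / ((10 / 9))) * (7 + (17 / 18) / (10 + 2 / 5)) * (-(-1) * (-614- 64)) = -66748309 / 2080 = -32090.53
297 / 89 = 3.34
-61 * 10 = -610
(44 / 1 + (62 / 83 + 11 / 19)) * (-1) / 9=-71479 / 14193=-5.04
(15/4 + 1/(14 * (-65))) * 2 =6823/910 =7.50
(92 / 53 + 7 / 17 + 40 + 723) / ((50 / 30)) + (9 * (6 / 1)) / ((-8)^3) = 529336029 / 1153280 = 458.98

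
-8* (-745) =5960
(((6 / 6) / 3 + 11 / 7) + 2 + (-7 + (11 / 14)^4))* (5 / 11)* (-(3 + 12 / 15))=5943143 / 1267728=4.69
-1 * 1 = -1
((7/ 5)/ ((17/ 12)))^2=7056/ 7225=0.98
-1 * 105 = -105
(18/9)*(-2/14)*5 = -10/7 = -1.43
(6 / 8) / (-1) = -3 / 4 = -0.75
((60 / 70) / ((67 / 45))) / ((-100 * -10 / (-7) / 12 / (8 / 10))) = -324 / 8375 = -0.04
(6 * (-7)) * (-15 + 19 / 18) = 1757 / 3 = 585.67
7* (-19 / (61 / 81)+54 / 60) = -103887 / 610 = -170.31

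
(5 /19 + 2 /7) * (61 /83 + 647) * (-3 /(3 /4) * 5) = -78492520 /11039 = -7110.47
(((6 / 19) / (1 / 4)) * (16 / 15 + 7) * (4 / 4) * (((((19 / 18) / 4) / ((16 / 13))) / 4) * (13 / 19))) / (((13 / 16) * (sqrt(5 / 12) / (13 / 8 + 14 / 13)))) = 34001 * sqrt(15) / 68400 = 1.93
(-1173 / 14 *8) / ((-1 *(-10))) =-67.03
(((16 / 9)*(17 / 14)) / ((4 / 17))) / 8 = 289 / 252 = 1.15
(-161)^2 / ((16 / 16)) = 25921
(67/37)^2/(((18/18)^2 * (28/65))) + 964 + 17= 37895477/38332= 988.61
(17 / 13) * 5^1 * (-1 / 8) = -85 / 104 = -0.82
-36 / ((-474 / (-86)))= -516 / 79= -6.53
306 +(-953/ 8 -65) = 975/ 8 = 121.88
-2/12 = -1/6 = -0.17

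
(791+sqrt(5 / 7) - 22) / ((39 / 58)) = 58*sqrt(35) / 273+44602 / 39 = 1144.90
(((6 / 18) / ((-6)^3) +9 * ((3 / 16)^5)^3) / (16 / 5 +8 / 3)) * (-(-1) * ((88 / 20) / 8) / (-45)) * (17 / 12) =2449958019463545373 / 537907057189370525122560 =0.00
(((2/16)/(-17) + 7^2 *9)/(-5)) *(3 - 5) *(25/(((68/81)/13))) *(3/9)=105256125/4624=22763.00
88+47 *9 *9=3895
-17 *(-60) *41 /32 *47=491385 /8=61423.12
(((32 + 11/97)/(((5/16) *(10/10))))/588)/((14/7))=178/2037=0.09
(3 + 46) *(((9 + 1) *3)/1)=1470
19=19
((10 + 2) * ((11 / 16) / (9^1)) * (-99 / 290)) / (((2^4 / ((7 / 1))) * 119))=-363 / 315520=-0.00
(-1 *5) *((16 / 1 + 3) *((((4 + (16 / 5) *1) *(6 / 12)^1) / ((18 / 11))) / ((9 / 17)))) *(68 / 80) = -60401 / 180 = -335.56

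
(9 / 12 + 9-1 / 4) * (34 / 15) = 323 / 15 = 21.53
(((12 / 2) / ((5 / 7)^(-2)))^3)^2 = 11390625000000 / 13841287201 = 822.95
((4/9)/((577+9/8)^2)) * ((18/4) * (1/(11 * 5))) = 128/1176484375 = 0.00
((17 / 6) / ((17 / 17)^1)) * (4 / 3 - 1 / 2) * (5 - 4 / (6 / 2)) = 935 / 108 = 8.66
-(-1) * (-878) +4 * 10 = -838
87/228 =29/76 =0.38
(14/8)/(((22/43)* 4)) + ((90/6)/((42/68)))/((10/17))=103835/2464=42.14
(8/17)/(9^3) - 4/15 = -16484/61965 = -0.27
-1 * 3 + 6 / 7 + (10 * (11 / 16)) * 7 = 2575 / 56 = 45.98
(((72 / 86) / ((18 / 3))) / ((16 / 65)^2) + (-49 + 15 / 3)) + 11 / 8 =-221933 / 5504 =-40.32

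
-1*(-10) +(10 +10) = 30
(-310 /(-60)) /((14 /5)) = 155 /84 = 1.85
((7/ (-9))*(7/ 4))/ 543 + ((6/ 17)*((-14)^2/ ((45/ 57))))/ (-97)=-145997509/ 161173260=-0.91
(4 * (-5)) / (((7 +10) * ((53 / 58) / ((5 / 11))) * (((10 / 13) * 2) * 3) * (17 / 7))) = -26390 / 505461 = -0.05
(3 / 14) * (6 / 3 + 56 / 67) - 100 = -46615 / 469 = -99.39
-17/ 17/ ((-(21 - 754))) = -0.00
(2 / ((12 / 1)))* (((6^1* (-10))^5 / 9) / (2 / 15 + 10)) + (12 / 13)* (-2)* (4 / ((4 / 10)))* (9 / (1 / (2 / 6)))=-351013680 / 247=-1421108.02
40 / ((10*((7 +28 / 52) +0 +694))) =13 / 2280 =0.01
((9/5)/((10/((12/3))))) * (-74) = -1332/25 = -53.28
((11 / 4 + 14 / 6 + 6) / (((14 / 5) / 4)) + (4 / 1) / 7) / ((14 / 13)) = 8957 / 588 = 15.23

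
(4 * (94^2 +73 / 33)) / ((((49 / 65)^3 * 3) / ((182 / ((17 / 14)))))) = 16660259642000 / 4040883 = 4122925.52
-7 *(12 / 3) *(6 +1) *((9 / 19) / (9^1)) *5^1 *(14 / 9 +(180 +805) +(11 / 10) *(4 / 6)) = -8707888 / 171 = -50923.32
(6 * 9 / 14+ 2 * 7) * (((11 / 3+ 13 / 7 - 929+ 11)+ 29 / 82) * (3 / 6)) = -196334375 / 24108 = -8143.95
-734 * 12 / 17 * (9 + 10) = -9844.24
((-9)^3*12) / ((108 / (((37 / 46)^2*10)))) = -554445 / 1058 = -524.05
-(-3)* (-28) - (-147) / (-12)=-385 / 4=-96.25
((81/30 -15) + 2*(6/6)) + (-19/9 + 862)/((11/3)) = 73991/330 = 224.22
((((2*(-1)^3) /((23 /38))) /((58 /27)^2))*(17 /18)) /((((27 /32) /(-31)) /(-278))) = -133613472 /19343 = -6907.59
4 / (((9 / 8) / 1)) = 32 / 9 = 3.56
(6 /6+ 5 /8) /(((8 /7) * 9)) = 91 /576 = 0.16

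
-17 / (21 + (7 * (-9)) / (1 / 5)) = 0.06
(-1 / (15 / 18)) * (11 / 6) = -11 / 5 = -2.20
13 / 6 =2.17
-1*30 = -30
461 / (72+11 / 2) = 922 / 155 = 5.95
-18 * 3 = -54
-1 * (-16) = 16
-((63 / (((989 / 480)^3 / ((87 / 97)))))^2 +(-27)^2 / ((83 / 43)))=-306501317804531883169735803 / 730801298750285128466267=-419.40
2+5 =7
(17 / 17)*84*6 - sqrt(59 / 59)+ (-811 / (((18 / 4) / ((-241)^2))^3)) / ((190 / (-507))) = 107416205211931603831 / 23085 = 4653073650072844.00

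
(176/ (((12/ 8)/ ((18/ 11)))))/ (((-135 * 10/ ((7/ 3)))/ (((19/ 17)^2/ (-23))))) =0.02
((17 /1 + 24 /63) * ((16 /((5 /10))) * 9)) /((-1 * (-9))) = 556.19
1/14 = 0.07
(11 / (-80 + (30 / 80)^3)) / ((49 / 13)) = -73216 / 2005717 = -0.04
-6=-6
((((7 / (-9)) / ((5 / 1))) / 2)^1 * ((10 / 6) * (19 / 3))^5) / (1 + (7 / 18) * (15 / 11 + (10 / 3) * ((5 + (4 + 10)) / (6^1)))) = -119162264375 / 65885562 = -1808.62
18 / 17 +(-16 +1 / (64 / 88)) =-1845 / 136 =-13.57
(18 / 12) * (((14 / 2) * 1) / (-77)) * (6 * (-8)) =72 / 11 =6.55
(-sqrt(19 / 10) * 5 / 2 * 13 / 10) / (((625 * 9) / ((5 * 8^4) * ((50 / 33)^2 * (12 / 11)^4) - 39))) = -510881406191 * sqrt(190) / 132867075000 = -53.00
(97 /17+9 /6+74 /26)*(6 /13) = 13329 /2873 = 4.64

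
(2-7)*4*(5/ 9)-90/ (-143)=-13490/ 1287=-10.48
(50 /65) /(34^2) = 5 /7514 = 0.00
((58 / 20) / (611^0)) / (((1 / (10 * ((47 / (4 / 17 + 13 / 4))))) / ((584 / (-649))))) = -54127456 / 153813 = -351.90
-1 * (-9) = 9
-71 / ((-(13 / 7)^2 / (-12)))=-41748 / 169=-247.03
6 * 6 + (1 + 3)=40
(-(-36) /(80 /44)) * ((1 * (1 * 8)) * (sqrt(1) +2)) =2376 /5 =475.20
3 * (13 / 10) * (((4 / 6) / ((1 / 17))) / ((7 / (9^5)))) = 13049829 / 35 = 372852.26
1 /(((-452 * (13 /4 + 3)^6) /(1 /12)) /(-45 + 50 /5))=1792 /16552734375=0.00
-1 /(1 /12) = -12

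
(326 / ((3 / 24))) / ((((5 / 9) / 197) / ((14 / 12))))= 5394648 / 5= 1078929.60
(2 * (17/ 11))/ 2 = 17/ 11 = 1.55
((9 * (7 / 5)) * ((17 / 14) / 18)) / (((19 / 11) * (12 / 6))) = 187 / 760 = 0.25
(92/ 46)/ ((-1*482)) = -1/ 241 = -0.00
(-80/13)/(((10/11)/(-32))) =216.62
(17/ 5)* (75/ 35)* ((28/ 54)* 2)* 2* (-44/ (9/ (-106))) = 634304/ 81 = 7830.91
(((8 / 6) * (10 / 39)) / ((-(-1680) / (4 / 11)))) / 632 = 1 / 8540532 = 0.00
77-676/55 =3559/55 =64.71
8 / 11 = 0.73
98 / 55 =1.78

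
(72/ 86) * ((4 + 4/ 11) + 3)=2916/ 473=6.16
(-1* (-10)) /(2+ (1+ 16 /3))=6 /5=1.20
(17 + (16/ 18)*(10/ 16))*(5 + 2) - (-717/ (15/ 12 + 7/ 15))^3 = 716563133028062/ 9834543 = 72861863.84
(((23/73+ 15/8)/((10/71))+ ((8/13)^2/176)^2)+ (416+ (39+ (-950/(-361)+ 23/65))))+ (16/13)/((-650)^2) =22697982166282439/47933069470000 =473.53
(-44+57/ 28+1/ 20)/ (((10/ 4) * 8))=-1467/ 700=-2.10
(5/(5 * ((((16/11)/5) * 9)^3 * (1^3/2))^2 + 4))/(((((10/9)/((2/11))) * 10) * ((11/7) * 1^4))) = 82355625/643191321304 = 0.00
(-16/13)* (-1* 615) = 756.92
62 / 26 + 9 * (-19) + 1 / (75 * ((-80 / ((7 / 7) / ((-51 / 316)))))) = -167686973 / 994500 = -168.61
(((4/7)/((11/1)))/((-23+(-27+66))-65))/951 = -4/3588123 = -0.00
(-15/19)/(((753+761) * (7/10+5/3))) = -225/1021193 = -0.00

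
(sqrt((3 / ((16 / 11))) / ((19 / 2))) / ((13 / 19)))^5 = 393129 * sqrt(1254) / 95051008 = 0.15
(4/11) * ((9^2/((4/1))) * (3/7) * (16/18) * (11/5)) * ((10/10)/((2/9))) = 27.77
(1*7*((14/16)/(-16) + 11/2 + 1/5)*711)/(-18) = -1560.93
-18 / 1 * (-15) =270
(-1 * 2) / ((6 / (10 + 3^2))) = -19 / 3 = -6.33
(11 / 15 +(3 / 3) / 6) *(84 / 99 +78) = 3903 / 55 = 70.96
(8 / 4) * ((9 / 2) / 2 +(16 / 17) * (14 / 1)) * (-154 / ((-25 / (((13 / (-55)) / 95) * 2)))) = -190918 / 201875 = -0.95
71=71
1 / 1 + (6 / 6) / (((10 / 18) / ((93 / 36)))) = 113 / 20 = 5.65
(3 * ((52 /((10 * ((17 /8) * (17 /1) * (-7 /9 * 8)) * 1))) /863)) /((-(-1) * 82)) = -351 /357899045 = -0.00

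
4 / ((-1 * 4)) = -1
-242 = -242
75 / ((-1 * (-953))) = 75 / 953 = 0.08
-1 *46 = -46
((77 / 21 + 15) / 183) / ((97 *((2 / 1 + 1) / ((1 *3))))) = 56 / 53253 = 0.00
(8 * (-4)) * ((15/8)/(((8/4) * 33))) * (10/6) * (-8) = 400/33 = 12.12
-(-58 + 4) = 54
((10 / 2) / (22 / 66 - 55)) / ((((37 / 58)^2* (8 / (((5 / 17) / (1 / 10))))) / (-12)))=946125 / 954193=0.99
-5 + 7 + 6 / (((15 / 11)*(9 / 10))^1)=62 / 9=6.89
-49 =-49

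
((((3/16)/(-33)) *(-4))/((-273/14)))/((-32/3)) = 1/9152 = 0.00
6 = 6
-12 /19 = -0.63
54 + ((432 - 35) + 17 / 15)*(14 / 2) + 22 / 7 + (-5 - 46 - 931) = 1862.08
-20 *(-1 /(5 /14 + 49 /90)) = 1575 /71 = 22.18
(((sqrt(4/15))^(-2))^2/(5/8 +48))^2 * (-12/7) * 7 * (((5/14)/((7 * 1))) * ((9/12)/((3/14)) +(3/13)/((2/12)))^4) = -197547336759375/6776706399008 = -29.15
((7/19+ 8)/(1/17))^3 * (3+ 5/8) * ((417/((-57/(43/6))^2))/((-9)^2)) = 849417.26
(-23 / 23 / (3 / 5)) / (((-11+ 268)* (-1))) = 0.01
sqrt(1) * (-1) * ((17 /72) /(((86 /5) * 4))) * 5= -425 /24768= -0.02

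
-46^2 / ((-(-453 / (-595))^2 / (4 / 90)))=299646760 / 1846881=162.24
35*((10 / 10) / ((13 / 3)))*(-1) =-105 / 13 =-8.08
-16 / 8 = -2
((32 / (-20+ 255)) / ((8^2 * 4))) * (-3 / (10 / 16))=-3 / 1175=-0.00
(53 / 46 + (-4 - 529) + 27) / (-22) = 23223 / 1012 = 22.95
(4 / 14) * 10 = 20 / 7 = 2.86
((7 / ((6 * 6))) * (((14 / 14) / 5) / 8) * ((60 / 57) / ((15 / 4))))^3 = 343 / 135005697000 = 0.00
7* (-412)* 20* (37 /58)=-1067080 /29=-36795.86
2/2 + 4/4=2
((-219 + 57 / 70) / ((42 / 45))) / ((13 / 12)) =-137457 / 637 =-215.79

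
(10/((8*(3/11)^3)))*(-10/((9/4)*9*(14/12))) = -133100/5103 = -26.08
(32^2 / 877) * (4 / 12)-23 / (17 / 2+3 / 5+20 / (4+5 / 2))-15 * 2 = -131191888 / 4164873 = -31.50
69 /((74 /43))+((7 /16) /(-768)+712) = 341944061 /454656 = 752.09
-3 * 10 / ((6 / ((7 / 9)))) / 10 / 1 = -0.39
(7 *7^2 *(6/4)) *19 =9775.50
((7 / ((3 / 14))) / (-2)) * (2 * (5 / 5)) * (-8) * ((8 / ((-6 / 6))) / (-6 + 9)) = -6272 / 9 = -696.89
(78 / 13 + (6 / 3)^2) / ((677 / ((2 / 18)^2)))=10 / 54837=0.00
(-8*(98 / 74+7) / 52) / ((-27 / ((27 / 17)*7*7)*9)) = 30184 / 73593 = 0.41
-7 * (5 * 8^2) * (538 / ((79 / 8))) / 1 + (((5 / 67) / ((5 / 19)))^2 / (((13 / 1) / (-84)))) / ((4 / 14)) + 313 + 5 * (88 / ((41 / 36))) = -22935473028927 / 189018323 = -121339.95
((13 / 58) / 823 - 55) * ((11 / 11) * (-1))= 2625357 / 47734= 55.00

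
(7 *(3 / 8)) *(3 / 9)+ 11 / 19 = 221 / 152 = 1.45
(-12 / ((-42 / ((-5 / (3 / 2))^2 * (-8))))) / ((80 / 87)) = -580 / 21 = -27.62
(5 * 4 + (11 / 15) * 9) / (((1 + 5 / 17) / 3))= 6783 / 110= 61.66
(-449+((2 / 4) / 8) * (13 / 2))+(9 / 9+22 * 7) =-9395 / 32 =-293.59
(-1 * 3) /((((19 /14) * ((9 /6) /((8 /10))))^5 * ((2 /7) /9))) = -61681958912 /69640284375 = -0.89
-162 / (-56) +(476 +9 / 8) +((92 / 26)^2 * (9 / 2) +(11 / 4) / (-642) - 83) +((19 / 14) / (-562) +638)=465824014363 / 426831132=1091.35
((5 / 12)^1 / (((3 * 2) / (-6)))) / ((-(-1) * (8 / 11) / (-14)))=385 / 48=8.02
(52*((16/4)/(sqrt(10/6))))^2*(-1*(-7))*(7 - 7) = 0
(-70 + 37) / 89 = -33 / 89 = -0.37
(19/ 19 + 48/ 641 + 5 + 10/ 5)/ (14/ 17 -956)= -43996/ 5204279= -0.01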